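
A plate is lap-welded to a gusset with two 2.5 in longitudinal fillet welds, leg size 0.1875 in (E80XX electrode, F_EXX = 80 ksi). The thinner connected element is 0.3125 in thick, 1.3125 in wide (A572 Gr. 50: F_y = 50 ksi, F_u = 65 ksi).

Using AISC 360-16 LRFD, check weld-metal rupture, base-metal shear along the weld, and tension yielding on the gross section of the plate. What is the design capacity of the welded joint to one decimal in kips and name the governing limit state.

18.5 kips (gross-section yield governs)

Weld metal: throat = 0.707×0.1875 = 0.13256 in, L = 2×2.5 = 5 in. φR_n = 0.75 × 0.6 × 80 × 0.13256 × 5 = 23.9 kips.
Base metal shear (0.3125 in plate): yield φR_n = 1.0×0.6×50×0.3125×5 = 46.9 kips; rupture φR_n = 0.75×0.6×65×0.3125×5 = 45.7 kips; take 45.7 kips (rupture).
Tension yield (gross): A_g = 1.3125×0.3125 = 0.41016 in². φR_n = 0.90 × 50 × 0.41016 = 18.5 kips.
Governing: min(23.9, 45.7, 18.5) = 18.5 kips → gross-section yield.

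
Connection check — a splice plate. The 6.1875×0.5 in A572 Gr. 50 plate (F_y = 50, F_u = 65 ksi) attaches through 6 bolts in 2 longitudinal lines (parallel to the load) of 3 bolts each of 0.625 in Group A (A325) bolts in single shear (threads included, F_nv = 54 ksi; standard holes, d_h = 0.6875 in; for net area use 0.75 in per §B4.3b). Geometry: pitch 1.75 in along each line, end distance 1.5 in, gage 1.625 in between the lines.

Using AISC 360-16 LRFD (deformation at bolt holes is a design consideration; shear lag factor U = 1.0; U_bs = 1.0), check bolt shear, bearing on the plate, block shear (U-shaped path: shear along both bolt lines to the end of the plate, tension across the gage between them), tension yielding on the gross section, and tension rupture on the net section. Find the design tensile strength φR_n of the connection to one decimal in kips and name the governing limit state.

Bolt shear: A_b = π(0.625)²/4 = 0.3068 in². φR_n = 0.75 × 54 × 0.3068 × 6 × 1 = 74.6 kips.
Bearing (0.5 in plate, F_u = 65 ksi): end bolts L_c = 1.5 − 0.6875/2 = 1.15625, R_n = min(1.2×1.15625×0.5×65, 2.4×0.625×0.5×65) = 45.094 kips/bolt; interior L_c = 1.75 − 0.6875 = 1.0625, R_n = 41.438 kips/bolt. φR_n = 0.75 × (2×45.094 + 4×41.438) = 192.0 kips.
Block shear: shear path 2×[1.5+2×1.75] = 2×5 in, A_gv = 5, A_nv = 2×(5 − 2.5×0.75)×0.5 = 3.125 in²; tension across gage: (1.625 − 1×0.75)×0.5 = 0.4375 in². R_n = min(0.6×65×3.125, 0.6×50×5) + 1.0×65×0.4375 = min(121.88, 150) + 28.438 = 150.32 kips. φR_n = 0.75 × 150.32 = 112.7 kips.
Tension yield (gross): A_g = 6.1875×0.5 = 3.0938 in². φR_n = 0.90 × 50 × 3.0938 = 139.2 kips.
Tension rupture (net): A_n = (6.1875 − 2×0.75)×0.5 = 2.3438 in² (U = 1.0, A_e = A_n). φR_n = 0.75 × 65 × 2.3438 = 114.3 kips.
Governing: min(74.6, 192.0, 112.7, 139.2, 114.3) = 74.6 kips → bolt shear.

74.6 kips (bolt shear governs)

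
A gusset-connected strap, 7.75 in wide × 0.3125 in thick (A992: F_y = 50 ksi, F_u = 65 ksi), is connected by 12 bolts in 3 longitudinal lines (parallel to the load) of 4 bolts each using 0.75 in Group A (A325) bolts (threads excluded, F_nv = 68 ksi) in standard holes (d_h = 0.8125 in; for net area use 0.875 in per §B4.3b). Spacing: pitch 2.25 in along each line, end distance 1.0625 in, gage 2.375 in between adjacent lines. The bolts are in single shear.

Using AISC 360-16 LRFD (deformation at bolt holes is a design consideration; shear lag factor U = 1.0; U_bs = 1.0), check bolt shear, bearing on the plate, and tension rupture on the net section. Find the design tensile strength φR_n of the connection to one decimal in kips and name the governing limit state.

Bolt shear: A_b = π(0.75)²/4 = 0.44179 in². φR_n = 0.75 × 68 × 0.44179 × 12 × 1 = 270.4 kips.
Bearing (0.3125 in plate, F_u = 65 ksi): end bolts L_c = 1.0625 − 0.8125/2 = 0.65625, R_n = min(1.2×0.65625×0.3125×65, 2.4×0.75×0.3125×65) = 15.996 kips/bolt; interior L_c = 2.25 − 0.8125 = 1.4375, R_n = 35.039 kips/bolt. φR_n = 0.75 × (3×15.996 + 9×35.039) = 272.5 kips.
Tension rupture (net): A_n = (7.75 − 3×0.875)×0.3125 = 1.6016 in² (U = 1.0, A_e = A_n). φR_n = 0.75 × 65 × 1.6016 = 78.1 kips.
Governing: min(270.4, 272.5, 78.1) = 78.1 kips → net-section rupture.

78.1 kips (net-section rupture governs)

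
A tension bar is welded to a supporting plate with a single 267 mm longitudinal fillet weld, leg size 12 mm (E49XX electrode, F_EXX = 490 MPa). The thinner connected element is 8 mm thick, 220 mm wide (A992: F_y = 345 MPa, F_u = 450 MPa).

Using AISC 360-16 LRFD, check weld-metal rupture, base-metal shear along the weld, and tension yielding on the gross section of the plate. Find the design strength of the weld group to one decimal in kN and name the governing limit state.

432.5 kN (base-metal shear governs)

Weld metal: throat = 0.707×12 = 8.484 mm, L = 267 mm. φR_n = 0.75 × 0.6 × 490 × 8.484 × 267 = 499.5 kN.
Base metal shear (8 mm plate): yield φR_n = 1.0×0.6×345×8×267 = 442.2 kN; rupture φR_n = 0.75×0.6×450×8×267 = 432.5 kN; take 432.5 kN (rupture).
Tension yield (gross): A_g = 220×8 = 1760 mm². φR_n = 0.90 × 345 × 1760 = 546.5 kN.
Governing: min(499.5, 432.5, 546.5) = 432.5 kN → base-metal shear.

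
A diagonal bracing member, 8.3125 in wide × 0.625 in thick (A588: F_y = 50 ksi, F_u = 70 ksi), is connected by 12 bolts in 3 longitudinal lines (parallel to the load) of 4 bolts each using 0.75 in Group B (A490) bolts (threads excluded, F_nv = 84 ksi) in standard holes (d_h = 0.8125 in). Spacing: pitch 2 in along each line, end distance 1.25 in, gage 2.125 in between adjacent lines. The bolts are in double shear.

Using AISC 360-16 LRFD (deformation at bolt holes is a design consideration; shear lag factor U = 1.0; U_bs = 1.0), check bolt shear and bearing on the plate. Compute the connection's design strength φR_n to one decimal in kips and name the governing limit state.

Bolt shear: A_b = π(0.75)²/4 = 0.44179 in². φR_n = 0.75 × 84 × 0.44179 × 12 × 2 = 668.0 kips.
Bearing (0.625 in plate, F_u = 70 ksi): end bolts L_c = 1.25 − 0.8125/2 = 0.84375, R_n = min(1.2×0.84375×0.625×70, 2.4×0.75×0.625×70) = 44.297 kips/bolt; interior L_c = 2 − 0.8125 = 1.1875, R_n = 62.344 kips/bolt. φR_n = 0.75 × (3×44.297 + 9×62.344) = 520.5 kips.
Governing: min(668.0, 520.5) = 520.5 kips → bearing.

520.5 kips (bearing governs)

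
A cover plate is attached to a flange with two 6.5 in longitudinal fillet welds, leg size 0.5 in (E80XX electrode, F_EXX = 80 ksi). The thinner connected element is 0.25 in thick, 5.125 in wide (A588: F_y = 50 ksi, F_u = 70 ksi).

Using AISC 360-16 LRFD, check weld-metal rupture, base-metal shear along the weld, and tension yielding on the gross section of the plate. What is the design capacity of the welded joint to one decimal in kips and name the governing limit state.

57.7 kips (gross-section yield governs)

Weld metal: throat = 0.707×0.5 = 0.3535 in, L = 2×6.5 = 13 in. φR_n = 0.75 × 0.6 × 80 × 0.3535 × 13 = 165.4 kips.
Base metal shear (0.25 in plate): yield φR_n = 1.0×0.6×50×0.25×13 = 97.5 kips; rupture φR_n = 0.75×0.6×70×0.25×13 = 102.4 kips; take 97.5 kips (yield).
Tension yield (gross): A_g = 5.125×0.25 = 1.2813 in². φR_n = 0.90 × 50 × 1.2813 = 57.7 kips.
Governing: min(165.4, 97.5, 57.7) = 57.7 kips → gross-section yield.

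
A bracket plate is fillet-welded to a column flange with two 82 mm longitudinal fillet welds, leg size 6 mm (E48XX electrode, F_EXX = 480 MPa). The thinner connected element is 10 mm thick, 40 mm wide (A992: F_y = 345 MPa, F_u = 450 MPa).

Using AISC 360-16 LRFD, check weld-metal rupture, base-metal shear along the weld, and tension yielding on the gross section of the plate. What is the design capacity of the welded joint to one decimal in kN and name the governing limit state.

124.2 kN (gross-section yield governs)

Weld metal: throat = 0.707×6 = 4.242 mm, L = 2×82 = 164 mm. φR_n = 0.75 × 0.6 × 480 × 4.242 × 164 = 150.3 kN.
Base metal shear (10 mm plate): yield φR_n = 1.0×0.6×345×10×164 = 339.5 kN; rupture φR_n = 0.75×0.6×450×10×164 = 332.1 kN; take 332.1 kN (rupture).
Tension yield (gross): A_g = 40×10 = 400 mm². φR_n = 0.90 × 345 × 400 = 124.2 kN.
Governing: min(150.3, 332.1, 124.2) = 124.2 kN → gross-section yield.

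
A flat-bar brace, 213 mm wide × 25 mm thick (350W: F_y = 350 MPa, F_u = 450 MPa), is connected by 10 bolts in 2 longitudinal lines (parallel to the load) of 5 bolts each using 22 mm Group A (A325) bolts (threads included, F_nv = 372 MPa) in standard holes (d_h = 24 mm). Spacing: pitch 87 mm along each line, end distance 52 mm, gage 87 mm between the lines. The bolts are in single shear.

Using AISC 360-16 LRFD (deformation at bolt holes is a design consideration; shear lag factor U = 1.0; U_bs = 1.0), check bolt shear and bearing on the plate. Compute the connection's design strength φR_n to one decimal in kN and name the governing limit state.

1060.6 kN (bolt shear governs)

Bolt shear: A_b = π(22)²/4 = 380.13 mm². φR_n = 0.75 × 372 × 380.13 × 10 × 1 = 1060.6 kN.
Bearing (25 mm plate, F_u = 450 MPa): end bolts L_c = 52 − 24/2 = 40, R_n = min(1.2×40×25×450, 2.4×22×25×450) = 540 kN/bolt; interior L_c = 87 − 24 = 63, R_n = 594 kN/bolt. φR_n = 0.75 × (2×540 + 8×594) = 4374.0 kN.
Governing: min(1060.6, 4374.0) = 1060.6 kN → bolt shear.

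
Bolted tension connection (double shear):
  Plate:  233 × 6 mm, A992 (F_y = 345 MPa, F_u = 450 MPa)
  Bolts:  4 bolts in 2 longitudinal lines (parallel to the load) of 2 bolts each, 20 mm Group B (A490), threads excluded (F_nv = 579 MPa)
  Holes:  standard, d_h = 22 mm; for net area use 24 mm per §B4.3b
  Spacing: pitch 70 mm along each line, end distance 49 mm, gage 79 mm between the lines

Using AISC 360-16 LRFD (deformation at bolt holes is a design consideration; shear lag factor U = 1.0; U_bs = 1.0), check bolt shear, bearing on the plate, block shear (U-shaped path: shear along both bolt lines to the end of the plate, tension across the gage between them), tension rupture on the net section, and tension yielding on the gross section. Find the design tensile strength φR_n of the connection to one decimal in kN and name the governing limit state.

Bolt shear: A_b = π(20)²/4 = 314.16 mm². φR_n = 0.75 × 579 × 314.16 × 4 × 2 = 1091.4 kN.
Bearing (6 mm plate, F_u = 450 MPa): end bolts L_c = 49 − 22/2 = 38, R_n = min(1.2×38×6×450, 2.4×20×6×450) = 123.12 kN/bolt; interior L_c = 70 − 22 = 48, R_n = 129.6 kN/bolt. φR_n = 0.75 × (2×123.12 + 2×129.6) = 379.1 kN.
Block shear: shear path 2×[49+1×70] = 2×119 mm, A_gv = 1428, A_nv = 2×(119 − 1.5×24)×6 = 996 mm²; tension across gage: (79 − 1×24)×6 = 330 mm². R_n = min(0.6×450×996, 0.6×345×1428) + 1.0×450×330 = min(268.92, 295.6) + 148.5 = 417.42 kN. φR_n = 0.75 × 417.42 = 313.1 kN.
Tension rupture (net): A_n = (233 − 2×24)×6 = 1110 mm² (U = 1.0, A_e = A_n). φR_n = 0.75 × 450 × 1110 = 374.6 kN.
Tension yield (gross): A_g = 233×6 = 1398 mm². φR_n = 0.90 × 345 × 1398 = 434.1 kN.
Governing: min(1091.4, 379.1, 313.1, 374.6, 434.1) = 313.1 kN → block shear.

313.1 kN (block shear governs)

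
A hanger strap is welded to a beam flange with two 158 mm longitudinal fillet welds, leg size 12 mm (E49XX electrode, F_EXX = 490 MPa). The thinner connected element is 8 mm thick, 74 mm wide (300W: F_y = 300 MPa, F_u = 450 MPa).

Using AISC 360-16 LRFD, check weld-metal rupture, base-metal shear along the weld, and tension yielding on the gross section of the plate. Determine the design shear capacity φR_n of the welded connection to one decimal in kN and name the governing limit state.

159.8 kN (gross-section yield governs)

Weld metal: throat = 0.707×12 = 8.484 mm, L = 2×158 = 316 mm. φR_n = 0.75 × 0.6 × 490 × 8.484 × 316 = 591.1 kN.
Base metal shear (8 mm plate): yield φR_n = 1.0×0.6×300×8×316 = 455.0 kN; rupture φR_n = 0.75×0.6×450×8×316 = 511.9 kN; take 455.0 kN (yield).
Tension yield (gross): A_g = 74×8 = 592 mm². φR_n = 0.90 × 300 × 592 = 159.8 kN.
Governing: min(591.1, 455.0, 159.8) = 159.8 kN → gross-section yield.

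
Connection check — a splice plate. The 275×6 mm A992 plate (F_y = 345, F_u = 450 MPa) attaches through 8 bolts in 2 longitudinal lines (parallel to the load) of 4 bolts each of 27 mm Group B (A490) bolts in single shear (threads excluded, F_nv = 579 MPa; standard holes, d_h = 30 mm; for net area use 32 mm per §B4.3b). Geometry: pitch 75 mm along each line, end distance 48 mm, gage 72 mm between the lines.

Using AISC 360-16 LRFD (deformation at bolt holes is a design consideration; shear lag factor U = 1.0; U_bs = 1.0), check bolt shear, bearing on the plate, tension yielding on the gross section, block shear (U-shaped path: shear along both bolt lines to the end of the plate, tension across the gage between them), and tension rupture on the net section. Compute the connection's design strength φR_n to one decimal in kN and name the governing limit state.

Bolt shear: A_b = π(27)²/4 = 572.56 mm². φR_n = 0.75 × 579 × 572.56 × 8 × 1 = 1989.1 kN.
Bearing (6 mm plate, F_u = 450 MPa): end bolts L_c = 48 − 30/2 = 33, R_n = min(1.2×33×6×450, 2.4×27×6×450) = 106.92 kN/bolt; interior L_c = 75 − 30 = 45, R_n = 145.8 kN/bolt. φR_n = 0.75 × (2×106.92 + 6×145.8) = 816.5 kN.
Tension yield (gross): A_g = 275×6 = 1650 mm². φR_n = 0.90 × 345 × 1650 = 512.3 kN.
Block shear: shear path 2×[48+3×75] = 2×273 mm, A_gv = 3276, A_nv = 2×(273 − 3.5×32)×6 = 1932 mm²; tension across gage: (72 − 1×32)×6 = 240 mm². R_n = min(0.6×450×1932, 0.6×345×3276) + 1.0×450×240 = min(521.64, 678.13) + 108 = 629.64 kN. φR_n = 0.75 × 629.64 = 472.2 kN.
Tension rupture (net): A_n = (275 − 2×32)×6 = 1266 mm² (U = 1.0, A_e = A_n). φR_n = 0.75 × 450 × 1266 = 427.3 kN.
Governing: min(1989.1, 816.5, 512.3, 472.2, 427.3) = 427.3 kN → net-section rupture.

427.3 kN (net-section rupture governs)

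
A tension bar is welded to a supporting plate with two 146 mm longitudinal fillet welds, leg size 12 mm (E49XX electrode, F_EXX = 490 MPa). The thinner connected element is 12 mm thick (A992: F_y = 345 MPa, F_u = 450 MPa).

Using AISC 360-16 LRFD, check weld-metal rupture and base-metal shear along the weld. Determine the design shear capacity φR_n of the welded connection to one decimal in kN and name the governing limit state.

Weld metal: throat = 0.707×12 = 8.484 mm, L = 2×146 = 292 mm. φR_n = 0.75 × 0.6 × 490 × 8.484 × 292 = 546.3 kN.
Base metal shear (12 mm plate): yield φR_n = 1.0×0.6×345×12×292 = 725.3 kN; rupture φR_n = 0.75×0.6×450×12×292 = 709.6 kN; take 709.6 kN (rupture).
Governing: min(546.3, 709.6) = 546.3 kN → weld metal.

546.3 kN (weld metal governs)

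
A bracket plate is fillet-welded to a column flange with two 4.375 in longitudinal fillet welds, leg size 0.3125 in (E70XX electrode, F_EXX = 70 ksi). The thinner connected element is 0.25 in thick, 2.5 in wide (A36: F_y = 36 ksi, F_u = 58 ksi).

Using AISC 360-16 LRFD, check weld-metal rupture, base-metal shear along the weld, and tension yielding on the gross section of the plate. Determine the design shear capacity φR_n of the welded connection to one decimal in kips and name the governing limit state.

Weld metal: throat = 0.707×0.3125 = 0.22094 in, L = 2×4.375 = 8.75 in. φR_n = 0.75 × 0.6 × 70 × 0.22094 × 8.75 = 60.9 kips.
Base metal shear (0.25 in plate): yield φR_n = 1.0×0.6×36×0.25×8.75 = 47.3 kips; rupture φR_n = 0.75×0.6×58×0.25×8.75 = 57.1 kips; take 47.3 kips (yield).
Tension yield (gross): A_g = 2.5×0.25 = 0.625 in². φR_n = 0.90 × 36 × 0.625 = 20.3 kips.
Governing: min(60.9, 47.3, 20.3) = 20.3 kips → gross-section yield.

20.3 kips (gross-section yield governs)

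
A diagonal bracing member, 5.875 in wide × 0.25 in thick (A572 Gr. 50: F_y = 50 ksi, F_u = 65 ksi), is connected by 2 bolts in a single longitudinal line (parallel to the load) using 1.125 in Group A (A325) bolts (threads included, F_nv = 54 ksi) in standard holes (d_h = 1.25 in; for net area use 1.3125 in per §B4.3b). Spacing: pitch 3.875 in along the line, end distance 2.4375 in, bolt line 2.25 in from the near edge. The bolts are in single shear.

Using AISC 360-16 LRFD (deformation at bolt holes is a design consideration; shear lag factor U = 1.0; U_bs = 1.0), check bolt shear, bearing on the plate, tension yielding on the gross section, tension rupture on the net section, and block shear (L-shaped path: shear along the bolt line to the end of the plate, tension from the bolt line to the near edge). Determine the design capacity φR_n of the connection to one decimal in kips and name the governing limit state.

Bolt shear: A_b = π(1.125)²/4 = 0.99402 in². φR_n = 0.75 × 54 × 0.99402 × 2 × 1 = 80.5 kips.
Bearing (0.25 in plate, F_u = 65 ksi): end bolts L_c = 2.4375 − 1.25/2 = 1.8125, R_n = min(1.2×1.8125×0.25×65, 2.4×1.125×0.25×65) = 35.344 kips/bolt; interior L_c = 3.875 − 1.25 = 2.625, R_n = 43.875 kips/bolt. φR_n = 0.75 × (1×35.344 + 1×43.875) = 59.4 kips.
Tension yield (gross): A_g = 5.875×0.25 = 1.4688 in². φR_n = 0.90 × 50 × 1.4688 = 66.1 kips.
Tension rupture (net): A_n = (5.875 − 1×1.3125)×0.25 = 1.1406 in² (U = 1.0, A_e = A_n). φR_n = 0.75 × 65 × 1.1406 = 55.6 kips.
Block shear: shear path 1×[2.4375+1×3.875] = 1×6.3125 in, A_gv = 1.5781, A_nv = 1×(6.3125 − 1.5×1.3125)×0.25 = 1.0859 in²; tension to near edge: (2.25 − 0.5×1.3125)×0.25 = 0.39844 in². R_n = min(0.6×65×1.0859, 0.6×50×1.5781) + 1.0×65×0.39844 = min(42.35, 47.343) + 25.899 = 68.249 kips. φR_n = 0.75 × 68.249 = 51.2 kips.
Governing: min(80.5, 59.4, 66.1, 55.6, 51.2) = 51.2 kips → block shear.

51.2 kips (block shear governs)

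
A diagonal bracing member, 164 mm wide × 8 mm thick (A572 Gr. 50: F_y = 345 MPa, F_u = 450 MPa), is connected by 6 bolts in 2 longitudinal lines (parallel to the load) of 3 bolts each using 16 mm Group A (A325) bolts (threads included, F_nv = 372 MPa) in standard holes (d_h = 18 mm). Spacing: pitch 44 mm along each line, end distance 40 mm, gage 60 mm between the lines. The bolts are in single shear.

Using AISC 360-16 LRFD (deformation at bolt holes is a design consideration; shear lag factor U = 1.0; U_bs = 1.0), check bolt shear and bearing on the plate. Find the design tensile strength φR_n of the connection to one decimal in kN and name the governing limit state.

336.6 kN (bolt shear governs)

Bolt shear: A_b = π(16)²/4 = 201.06 mm². φR_n = 0.75 × 372 × 201.06 × 6 × 1 = 336.6 kN.
Bearing (8 mm plate, F_u = 450 MPa): end bolts L_c = 40 − 18/2 = 31, R_n = min(1.2×31×8×450, 2.4×16×8×450) = 133.92 kN/bolt; interior L_c = 44 − 18 = 26, R_n = 112.32 kN/bolt. φR_n = 0.75 × (2×133.92 + 4×112.32) = 537.8 kN.
Governing: min(336.6, 537.8) = 336.6 kN → bolt shear.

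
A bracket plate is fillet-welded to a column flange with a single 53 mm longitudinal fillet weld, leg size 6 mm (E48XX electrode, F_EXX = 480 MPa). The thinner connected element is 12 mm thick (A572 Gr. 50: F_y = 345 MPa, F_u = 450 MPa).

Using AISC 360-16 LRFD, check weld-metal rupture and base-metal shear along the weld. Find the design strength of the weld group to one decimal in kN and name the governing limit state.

48.6 kN (weld metal governs)

Weld metal: throat = 0.707×6 = 4.242 mm, L = 53 mm. φR_n = 0.75 × 0.6 × 480 × 4.242 × 53 = 48.6 kN.
Base metal shear (12 mm plate): yield φR_n = 1.0×0.6×345×12×53 = 131.7 kN; rupture φR_n = 0.75×0.6×450×12×53 = 128.8 kN; take 128.8 kN (rupture).
Governing: min(48.6, 128.8) = 48.6 kN → weld metal.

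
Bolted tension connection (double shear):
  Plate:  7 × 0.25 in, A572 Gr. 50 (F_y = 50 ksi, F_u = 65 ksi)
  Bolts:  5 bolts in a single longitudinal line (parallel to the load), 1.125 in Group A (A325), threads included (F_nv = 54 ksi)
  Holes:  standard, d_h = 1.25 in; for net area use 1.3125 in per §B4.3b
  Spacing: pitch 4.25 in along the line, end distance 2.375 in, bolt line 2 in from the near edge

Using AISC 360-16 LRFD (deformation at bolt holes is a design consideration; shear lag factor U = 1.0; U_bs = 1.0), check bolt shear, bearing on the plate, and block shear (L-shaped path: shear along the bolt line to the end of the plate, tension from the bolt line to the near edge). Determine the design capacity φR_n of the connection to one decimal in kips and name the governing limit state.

114.9 kips (block shear governs)

Bolt shear: A_b = π(1.125)²/4 = 0.99402 in². φR_n = 0.75 × 54 × 0.99402 × 5 × 2 = 402.6 kips.
Bearing (0.25 in plate, F_u = 65 ksi): end bolts L_c = 2.375 − 1.25/2 = 1.75, R_n = min(1.2×1.75×0.25×65, 2.4×1.125×0.25×65) = 34.125 kips/bolt; interior L_c = 4.25 − 1.25 = 3, R_n = 43.875 kips/bolt. φR_n = 0.75 × (1×34.125 + 4×43.875) = 157.2 kips.
Block shear: shear path 1×[2.375+4×4.25] = 1×19.375 in, A_gv = 4.8438, A_nv = 1×(19.375 − 4.5×1.3125)×0.25 = 3.3672 in²; tension to near edge: (2 − 0.5×1.3125)×0.25 = 0.33594 in². R_n = min(0.6×65×3.3672, 0.6×50×4.8438) + 1.0×65×0.33594 = min(131.32, 145.31) + 21.836 = 153.16 kips. φR_n = 0.75 × 153.16 = 114.9 kips.
Governing: min(402.6, 157.2, 114.9) = 114.9 kips → block shear.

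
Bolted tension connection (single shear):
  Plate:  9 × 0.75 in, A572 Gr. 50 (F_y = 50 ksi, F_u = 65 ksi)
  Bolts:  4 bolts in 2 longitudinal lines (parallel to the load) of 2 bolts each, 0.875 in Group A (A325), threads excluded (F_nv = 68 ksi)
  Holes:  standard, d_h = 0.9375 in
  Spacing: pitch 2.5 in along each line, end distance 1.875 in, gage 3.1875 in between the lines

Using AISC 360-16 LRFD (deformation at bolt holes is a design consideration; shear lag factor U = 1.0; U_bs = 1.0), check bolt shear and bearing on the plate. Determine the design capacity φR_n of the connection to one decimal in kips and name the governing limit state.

122.7 kips (bolt shear governs)

Bolt shear: A_b = π(0.875)²/4 = 0.60132 in². φR_n = 0.75 × 68 × 0.60132 × 4 × 1 = 122.7 kips.
Bearing (0.75 in plate, F_u = 65 ksi): end bolts L_c = 1.875 − 0.9375/2 = 1.40625, R_n = min(1.2×1.40625×0.75×65, 2.4×0.875×0.75×65) = 82.266 kips/bolt; interior L_c = 2.5 − 0.9375 = 1.5625, R_n = 91.406 kips/bolt. φR_n = 0.75 × (2×82.266 + 2×91.406) = 260.5 kips.
Governing: min(122.7, 260.5) = 122.7 kips → bolt shear.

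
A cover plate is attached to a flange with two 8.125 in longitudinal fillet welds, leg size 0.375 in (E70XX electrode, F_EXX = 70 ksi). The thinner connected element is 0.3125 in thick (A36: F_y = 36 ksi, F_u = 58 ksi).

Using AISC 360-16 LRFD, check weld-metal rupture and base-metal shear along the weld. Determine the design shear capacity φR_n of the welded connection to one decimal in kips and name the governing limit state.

Weld metal: throat = 0.707×0.375 = 0.26513 in, L = 2×8.125 = 16.25 in. φR_n = 0.75 × 0.6 × 70 × 0.26513 × 16.25 = 135.7 kips.
Base metal shear (0.3125 in plate): yield φR_n = 1.0×0.6×36×0.3125×16.25 = 109.7 kips; rupture φR_n = 0.75×0.6×58×0.3125×16.25 = 132.5 kips; take 109.7 kips (yield).
Governing: min(135.7, 109.7) = 109.7 kips → base-metal shear.

109.7 kips (base-metal shear governs)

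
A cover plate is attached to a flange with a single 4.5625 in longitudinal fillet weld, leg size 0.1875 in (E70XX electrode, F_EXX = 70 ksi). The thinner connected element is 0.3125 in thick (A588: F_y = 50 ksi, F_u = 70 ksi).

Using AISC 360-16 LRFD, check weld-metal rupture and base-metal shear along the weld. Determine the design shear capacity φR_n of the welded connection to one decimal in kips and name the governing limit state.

19.1 kips (weld metal governs)

Weld metal: throat = 0.707×0.1875 = 0.13256 in, L = 4.5625 in. φR_n = 0.75 × 0.6 × 70 × 0.13256 × 4.5625 = 19.1 kips.
Base metal shear (0.3125 in plate): yield φR_n = 1.0×0.6×50×0.3125×4.5625 = 42.8 kips; rupture φR_n = 0.75×0.6×70×0.3125×4.5625 = 44.9 kips; take 42.8 kips (yield).
Governing: min(19.1, 42.8) = 19.1 kips → weld metal.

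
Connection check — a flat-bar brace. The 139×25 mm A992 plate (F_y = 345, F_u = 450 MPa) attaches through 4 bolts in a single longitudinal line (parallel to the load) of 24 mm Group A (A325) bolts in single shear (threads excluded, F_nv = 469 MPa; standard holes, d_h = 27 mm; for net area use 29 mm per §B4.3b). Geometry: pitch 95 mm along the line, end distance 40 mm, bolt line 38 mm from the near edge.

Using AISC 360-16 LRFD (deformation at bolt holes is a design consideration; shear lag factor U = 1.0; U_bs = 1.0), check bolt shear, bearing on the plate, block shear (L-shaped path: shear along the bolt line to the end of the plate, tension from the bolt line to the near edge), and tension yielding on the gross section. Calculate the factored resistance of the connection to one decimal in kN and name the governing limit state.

636.5 kN (bolt shear governs)

Bolt shear: A_b = π(24)²/4 = 452.39 mm². φR_n = 0.75 × 469 × 452.39 × 4 × 1 = 636.5 kN.
Bearing (25 mm plate, F_u = 450 MPa): end bolts L_c = 40 − 27/2 = 26.5, R_n = min(1.2×26.5×25×450, 2.4×24×25×450) = 357.75 kN/bolt; interior L_c = 95 − 27 = 68, R_n = 648 kN/bolt. φR_n = 0.75 × (1×357.75 + 3×648) = 1726.3 kN.
Block shear: shear path 1×[40+3×95] = 1×325 mm, A_gv = 8125, A_nv = 1×(325 − 3.5×29)×25 = 5587.5 mm²; tension to near edge: (38 − 0.5×29)×25 = 587.5 mm². R_n = min(0.6×450×5587.5, 0.6×345×8125) + 1.0×450×587.5 = min(1508.6, 1681.9) + 264.38 = 1773 kN. φR_n = 0.75 × 1773 = 1329.8 kN.
Tension yield (gross): A_g = 139×25 = 3475 mm². φR_n = 0.90 × 345 × 3475 = 1079.0 kN.
Governing: min(636.5, 1726.3, 1329.8, 1079.0) = 636.5 kN → bolt shear.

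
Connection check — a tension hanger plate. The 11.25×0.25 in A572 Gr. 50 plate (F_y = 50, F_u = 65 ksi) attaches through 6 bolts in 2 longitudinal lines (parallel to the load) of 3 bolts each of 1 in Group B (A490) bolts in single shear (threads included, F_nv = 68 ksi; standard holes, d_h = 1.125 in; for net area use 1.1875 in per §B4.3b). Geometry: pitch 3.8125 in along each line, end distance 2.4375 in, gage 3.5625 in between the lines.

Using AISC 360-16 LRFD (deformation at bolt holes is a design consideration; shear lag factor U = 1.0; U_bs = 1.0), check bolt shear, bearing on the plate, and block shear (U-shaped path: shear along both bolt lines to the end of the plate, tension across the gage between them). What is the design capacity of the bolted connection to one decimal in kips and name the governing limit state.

132.7 kips (block shear governs)

Bolt shear: A_b = π(1)²/4 = 0.7854 in². φR_n = 0.75 × 68 × 0.7854 × 6 × 1 = 240.3 kips.
Bearing (0.25 in plate, F_u = 65 ksi): end bolts L_c = 2.4375 − 1.125/2 = 1.875, R_n = min(1.2×1.875×0.25×65, 2.4×1×0.25×65) = 36.563 kips/bolt; interior L_c = 3.8125 − 1.125 = 2.6875, R_n = 39 kips/bolt. φR_n = 0.75 × (2×36.563 + 4×39) = 171.8 kips.
Block shear: shear path 2×[2.4375+2×3.8125] = 2×10.0625 in, A_gv = 5.0313, A_nv = 2×(10.0625 − 2.5×1.1875)×0.25 = 3.5469 in²; tension across gage: (3.5625 − 1×1.1875)×0.25 = 0.59375 in². R_n = min(0.6×65×3.5469, 0.6×50×5.0313) + 1.0×65×0.59375 = min(138.33, 150.94) + 38.594 = 176.92 kips. φR_n = 0.75 × 176.92 = 132.7 kips.
Governing: min(240.3, 171.8, 132.7) = 132.7 kips → block shear.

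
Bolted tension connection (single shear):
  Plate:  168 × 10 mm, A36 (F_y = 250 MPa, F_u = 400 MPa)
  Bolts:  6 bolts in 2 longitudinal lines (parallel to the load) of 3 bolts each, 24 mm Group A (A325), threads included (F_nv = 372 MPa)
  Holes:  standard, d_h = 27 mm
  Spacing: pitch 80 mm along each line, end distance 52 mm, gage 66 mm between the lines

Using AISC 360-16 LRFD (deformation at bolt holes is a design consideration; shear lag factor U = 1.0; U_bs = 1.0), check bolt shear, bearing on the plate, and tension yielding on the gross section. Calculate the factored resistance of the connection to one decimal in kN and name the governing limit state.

378.0 kN (gross-section yield governs)

Bolt shear: A_b = π(24)²/4 = 452.39 mm². φR_n = 0.75 × 372 × 452.39 × 6 × 1 = 757.3 kN.
Bearing (10 mm plate, F_u = 400 MPa): end bolts L_c = 52 − 27/2 = 38.5, R_n = min(1.2×38.5×10×400, 2.4×24×10×400) = 184.8 kN/bolt; interior L_c = 80 − 27 = 53, R_n = 230.4 kN/bolt. φR_n = 0.75 × (2×184.8 + 4×230.4) = 968.4 kN.
Tension yield (gross): A_g = 168×10 = 1680 mm². φR_n = 0.90 × 250 × 1680 = 378.0 kN.
Governing: min(757.3, 968.4, 378.0) = 378.0 kN → gross-section yield.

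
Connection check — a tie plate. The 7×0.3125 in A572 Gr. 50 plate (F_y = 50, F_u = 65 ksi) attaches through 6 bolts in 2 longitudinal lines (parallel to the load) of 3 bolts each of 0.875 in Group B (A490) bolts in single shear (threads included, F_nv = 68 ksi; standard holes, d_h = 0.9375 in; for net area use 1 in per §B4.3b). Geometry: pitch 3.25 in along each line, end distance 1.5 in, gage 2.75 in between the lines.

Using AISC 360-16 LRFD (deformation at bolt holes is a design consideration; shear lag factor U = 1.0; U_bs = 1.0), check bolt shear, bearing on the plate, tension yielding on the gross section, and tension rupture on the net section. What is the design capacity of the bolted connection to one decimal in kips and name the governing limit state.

76.2 kips (net-section rupture governs)

Bolt shear: A_b = π(0.875)²/4 = 0.60132 in². φR_n = 0.75 × 68 × 0.60132 × 6 × 1 = 184.0 kips.
Bearing (0.3125 in plate, F_u = 65 ksi): end bolts L_c = 1.5 − 0.9375/2 = 1.03125, R_n = min(1.2×1.03125×0.3125×65, 2.4×0.875×0.3125×65) = 25.137 kips/bolt; interior L_c = 3.25 − 0.9375 = 2.3125, R_n = 42.656 kips/bolt. φR_n = 0.75 × (2×25.137 + 4×42.656) = 165.7 kips.
Tension yield (gross): A_g = 7×0.3125 = 2.1875 in². φR_n = 0.90 × 50 × 2.1875 = 98.4 kips.
Tension rupture (net): A_n = (7 − 2×1)×0.3125 = 1.5625 in² (U = 1.0, A_e = A_n). φR_n = 0.75 × 65 × 1.5625 = 76.2 kips.
Governing: min(184.0, 165.7, 98.4, 76.2) = 76.2 kips → net-section rupture.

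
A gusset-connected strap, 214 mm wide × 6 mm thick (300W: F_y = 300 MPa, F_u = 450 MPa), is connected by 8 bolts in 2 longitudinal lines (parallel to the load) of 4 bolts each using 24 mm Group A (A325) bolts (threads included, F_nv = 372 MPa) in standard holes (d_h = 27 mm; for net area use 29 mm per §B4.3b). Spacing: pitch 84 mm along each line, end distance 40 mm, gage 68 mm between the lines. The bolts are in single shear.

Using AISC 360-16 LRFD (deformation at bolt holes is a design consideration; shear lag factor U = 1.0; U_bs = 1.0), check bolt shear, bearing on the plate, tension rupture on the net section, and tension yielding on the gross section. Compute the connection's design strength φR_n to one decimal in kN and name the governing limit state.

Bolt shear: A_b = π(24)²/4 = 452.39 mm². φR_n = 0.75 × 372 × 452.39 × 8 × 1 = 1009.7 kN.
Bearing (6 mm plate, F_u = 450 MPa): end bolts L_c = 40 − 27/2 = 26.5, R_n = min(1.2×26.5×6×450, 2.4×24×6×450) = 85.86 kN/bolt; interior L_c = 84 − 27 = 57, R_n = 155.52 kN/bolt. φR_n = 0.75 × (2×85.86 + 6×155.52) = 828.6 kN.
Tension rupture (net): A_n = (214 − 2×29)×6 = 936 mm² (U = 1.0, A_e = A_n). φR_n = 0.75 × 450 × 936 = 315.9 kN.
Tension yield (gross): A_g = 214×6 = 1284 mm². φR_n = 0.90 × 300 × 1284 = 346.7 kN.
Governing: min(1009.7, 828.6, 315.9, 346.7) = 315.9 kN → net-section rupture.

315.9 kN (net-section rupture governs)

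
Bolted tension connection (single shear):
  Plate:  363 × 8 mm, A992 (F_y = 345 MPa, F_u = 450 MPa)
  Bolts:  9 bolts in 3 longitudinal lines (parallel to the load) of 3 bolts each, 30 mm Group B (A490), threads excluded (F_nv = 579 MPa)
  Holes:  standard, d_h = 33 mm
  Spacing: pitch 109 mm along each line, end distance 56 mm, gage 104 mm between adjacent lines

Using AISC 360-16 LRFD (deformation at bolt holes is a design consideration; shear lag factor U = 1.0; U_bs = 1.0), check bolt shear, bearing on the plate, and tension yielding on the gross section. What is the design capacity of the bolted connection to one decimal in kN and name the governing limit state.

901.7 kN (gross-section yield governs)

Bolt shear: A_b = π(30)²/4 = 706.86 mm². φR_n = 0.75 × 579 × 706.86 × 9 × 1 = 2762.6 kN.
Bearing (8 mm plate, F_u = 450 MPa): end bolts L_c = 56 − 33/2 = 39.5, R_n = min(1.2×39.5×8×450, 2.4×30×8×450) = 170.64 kN/bolt; interior L_c = 109 − 33 = 76, R_n = 259.2 kN/bolt. φR_n = 0.75 × (3×170.64 + 6×259.2) = 1550.3 kN.
Tension yield (gross): A_g = 363×8 = 2904 mm². φR_n = 0.90 × 345 × 2904 = 901.7 kN.
Governing: min(2762.6, 1550.3, 901.7) = 901.7 kN → gross-section yield.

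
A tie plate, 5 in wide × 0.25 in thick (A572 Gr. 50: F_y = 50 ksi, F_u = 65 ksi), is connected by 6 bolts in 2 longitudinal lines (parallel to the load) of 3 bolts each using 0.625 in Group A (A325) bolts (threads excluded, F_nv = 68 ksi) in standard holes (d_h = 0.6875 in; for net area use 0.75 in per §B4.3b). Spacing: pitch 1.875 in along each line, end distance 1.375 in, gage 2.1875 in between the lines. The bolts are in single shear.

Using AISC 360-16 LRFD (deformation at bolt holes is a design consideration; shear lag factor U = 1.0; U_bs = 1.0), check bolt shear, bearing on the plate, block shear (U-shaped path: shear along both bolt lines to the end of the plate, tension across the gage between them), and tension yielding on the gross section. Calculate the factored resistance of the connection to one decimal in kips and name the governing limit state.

Bolt shear: A_b = π(0.625)²/4 = 0.3068 in². φR_n = 0.75 × 68 × 0.3068 × 6 × 1 = 93.9 kips.
Bearing (0.25 in plate, F_u = 65 ksi): end bolts L_c = 1.375 − 0.6875/2 = 1.03125, R_n = min(1.2×1.03125×0.25×65, 2.4×0.625×0.25×65) = 20.109 kips/bolt; interior L_c = 1.875 − 0.6875 = 1.1875, R_n = 23.156 kips/bolt. φR_n = 0.75 × (2×20.109 + 4×23.156) = 99.6 kips.
Block shear: shear path 2×[1.375+2×1.875] = 2×5.125 in, A_gv = 2.5625, A_nv = 2×(5.125 − 2.5×0.75)×0.25 = 1.625 in²; tension across gage: (2.1875 − 1×0.75)×0.25 = 0.35938 in². R_n = min(0.6×65×1.625, 0.6×50×2.5625) + 1.0×65×0.35938 = min(63.375, 76.875) + 23.36 = 86.735 kips. φR_n = 0.75 × 86.735 = 65.1 kips.
Tension yield (gross): A_g = 5×0.25 = 1.25 in². φR_n = 0.90 × 50 × 1.25 = 56.3 kips.
Governing: min(93.9, 99.6, 65.1, 56.3) = 56.3 kips → gross-section yield.

56.3 kips (gross-section yield governs)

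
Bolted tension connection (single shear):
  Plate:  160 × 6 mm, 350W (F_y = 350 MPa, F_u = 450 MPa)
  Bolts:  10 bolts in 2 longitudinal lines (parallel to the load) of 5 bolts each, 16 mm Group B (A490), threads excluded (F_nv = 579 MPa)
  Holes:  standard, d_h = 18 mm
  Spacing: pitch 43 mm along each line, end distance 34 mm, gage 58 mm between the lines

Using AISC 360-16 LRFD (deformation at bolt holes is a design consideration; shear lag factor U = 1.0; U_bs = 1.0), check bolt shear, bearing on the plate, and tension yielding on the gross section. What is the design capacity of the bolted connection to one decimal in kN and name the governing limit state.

Bolt shear: A_b = π(16)²/4 = 201.06 mm². φR_n = 0.75 × 579 × 201.06 × 10 × 1 = 873.1 kN.
Bearing (6 mm plate, F_u = 450 MPa): end bolts L_c = 34 − 18/2 = 25, R_n = min(1.2×25×6×450, 2.4×16×6×450) = 81 kN/bolt; interior L_c = 43 − 18 = 25, R_n = 81 kN/bolt. φR_n = 0.75 × (2×81 + 8×81) = 607.5 kN.
Tension yield (gross): A_g = 160×6 = 960 mm². φR_n = 0.90 × 350 × 960 = 302.4 kN.
Governing: min(873.1, 607.5, 302.4) = 302.4 kN → gross-section yield.

302.4 kN (gross-section yield governs)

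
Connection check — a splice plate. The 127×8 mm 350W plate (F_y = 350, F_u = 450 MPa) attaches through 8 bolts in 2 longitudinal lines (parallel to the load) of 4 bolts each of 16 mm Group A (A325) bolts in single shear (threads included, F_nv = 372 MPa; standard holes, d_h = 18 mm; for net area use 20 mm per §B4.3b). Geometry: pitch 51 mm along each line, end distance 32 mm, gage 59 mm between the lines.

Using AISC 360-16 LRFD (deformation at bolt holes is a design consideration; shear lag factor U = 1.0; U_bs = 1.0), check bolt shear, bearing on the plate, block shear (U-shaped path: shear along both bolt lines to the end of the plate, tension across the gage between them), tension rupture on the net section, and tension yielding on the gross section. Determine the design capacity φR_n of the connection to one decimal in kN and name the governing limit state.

234.9 kN (net-section rupture governs)

Bolt shear: A_b = π(16)²/4 = 201.06 mm². φR_n = 0.75 × 372 × 201.06 × 8 × 1 = 448.8 kN.
Bearing (8 mm plate, F_u = 450 MPa): end bolts L_c = 32 − 18/2 = 23, R_n = min(1.2×23×8×450, 2.4×16×8×450) = 99.36 kN/bolt; interior L_c = 51 − 18 = 33, R_n = 138.24 kN/bolt. φR_n = 0.75 × (2×99.36 + 6×138.24) = 771.1 kN.
Block shear: shear path 2×[32+3×51] = 2×185 mm, A_gv = 2960, A_nv = 2×(185 − 3.5×20)×8 = 1840 mm²; tension across gage: (59 − 1×20)×8 = 312 mm². R_n = min(0.6×450×1840, 0.6×350×2960) + 1.0×450×312 = min(496.8, 621.6) + 140.4 = 637.2 kN. φR_n = 0.75 × 637.2 = 477.9 kN.
Tension rupture (net): A_n = (127 − 2×20)×8 = 696 mm² (U = 1.0, A_e = A_n). φR_n = 0.75 × 450 × 696 = 234.9 kN.
Tension yield (gross): A_g = 127×8 = 1016 mm². φR_n = 0.90 × 350 × 1016 = 320.0 kN.
Governing: min(448.8, 771.1, 477.9, 234.9, 320.0) = 234.9 kN → net-section rupture.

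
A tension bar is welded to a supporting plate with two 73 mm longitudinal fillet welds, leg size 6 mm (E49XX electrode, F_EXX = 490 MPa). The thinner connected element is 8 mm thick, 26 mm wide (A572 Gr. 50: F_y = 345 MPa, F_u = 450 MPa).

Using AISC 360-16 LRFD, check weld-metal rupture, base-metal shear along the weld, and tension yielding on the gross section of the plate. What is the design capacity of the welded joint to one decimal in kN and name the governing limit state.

64.6 kN (gross-section yield governs)

Weld metal: throat = 0.707×6 = 4.242 mm, L = 2×73 = 146 mm. φR_n = 0.75 × 0.6 × 490 × 4.242 × 146 = 136.6 kN.
Base metal shear (8 mm plate): yield φR_n = 1.0×0.6×345×8×146 = 241.8 kN; rupture φR_n = 0.75×0.6×450×8×146 = 236.5 kN; take 236.5 kN (rupture).
Tension yield (gross): A_g = 26×8 = 208 mm². φR_n = 0.90 × 345 × 208 = 64.6 kN.
Governing: min(136.6, 236.5, 64.6) = 64.6 kN → gross-section yield.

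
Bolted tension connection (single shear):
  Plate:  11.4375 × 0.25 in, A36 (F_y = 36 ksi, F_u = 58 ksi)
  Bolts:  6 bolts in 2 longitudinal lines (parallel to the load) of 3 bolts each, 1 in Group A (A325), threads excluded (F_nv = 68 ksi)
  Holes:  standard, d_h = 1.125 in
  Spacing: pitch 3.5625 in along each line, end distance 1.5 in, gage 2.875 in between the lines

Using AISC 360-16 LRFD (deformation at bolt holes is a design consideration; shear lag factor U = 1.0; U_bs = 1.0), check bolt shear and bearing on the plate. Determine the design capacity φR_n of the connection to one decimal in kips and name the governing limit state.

Bolt shear: A_b = π(1)²/4 = 0.7854 in². φR_n = 0.75 × 68 × 0.7854 × 6 × 1 = 240.3 kips.
Bearing (0.25 in plate, F_u = 58 ksi): end bolts L_c = 1.5 − 1.125/2 = 0.9375, R_n = min(1.2×0.9375×0.25×58, 2.4×1×0.25×58) = 16.313 kips/bolt; interior L_c = 3.5625 − 1.125 = 2.4375, R_n = 34.8 kips/bolt. φR_n = 0.75 × (2×16.313 + 4×34.8) = 128.9 kips.
Governing: min(240.3, 128.9) = 128.9 kips → bearing.

128.9 kips (bearing governs)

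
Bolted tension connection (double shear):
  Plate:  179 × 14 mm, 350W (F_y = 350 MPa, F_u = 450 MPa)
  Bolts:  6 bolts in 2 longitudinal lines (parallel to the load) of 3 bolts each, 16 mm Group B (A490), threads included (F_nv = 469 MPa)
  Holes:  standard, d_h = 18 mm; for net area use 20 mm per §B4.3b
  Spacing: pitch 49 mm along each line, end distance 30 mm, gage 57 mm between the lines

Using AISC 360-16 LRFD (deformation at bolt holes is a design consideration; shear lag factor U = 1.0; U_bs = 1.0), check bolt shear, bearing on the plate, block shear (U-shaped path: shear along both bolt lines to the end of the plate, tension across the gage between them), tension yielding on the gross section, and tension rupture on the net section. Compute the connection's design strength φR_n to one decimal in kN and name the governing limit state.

617.1 kN (block shear governs)

Bolt shear: A_b = π(16)²/4 = 201.06 mm². φR_n = 0.75 × 469 × 201.06 × 6 × 2 = 848.7 kN.
Bearing (14 mm plate, F_u = 450 MPa): end bolts L_c = 30 − 18/2 = 21, R_n = min(1.2×21×14×450, 2.4×16×14×450) = 158.76 kN/bolt; interior L_c = 49 − 18 = 31, R_n = 234.36 kN/bolt. φR_n = 0.75 × (2×158.76 + 4×234.36) = 941.2 kN.
Block shear: shear path 2×[30+2×49] = 2×128 mm, A_gv = 3584, A_nv = 2×(128 − 2.5×20)×14 = 2184 mm²; tension across gage: (57 − 1×20)×14 = 518 mm². R_n = min(0.6×450×2184, 0.6×350×3584) + 1.0×450×518 = min(589.68, 752.64) + 233.1 = 822.78 kN. φR_n = 0.75 × 822.78 = 617.1 kN.
Tension yield (gross): A_g = 179×14 = 2506 mm². φR_n = 0.90 × 350 × 2506 = 789.4 kN.
Tension rupture (net): A_n = (179 − 2×20)×14 = 1946 mm² (U = 1.0, A_e = A_n). φR_n = 0.75 × 450 × 1946 = 656.8 kN.
Governing: min(848.7, 941.2, 617.1, 789.4, 656.8) = 617.1 kN → block shear.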